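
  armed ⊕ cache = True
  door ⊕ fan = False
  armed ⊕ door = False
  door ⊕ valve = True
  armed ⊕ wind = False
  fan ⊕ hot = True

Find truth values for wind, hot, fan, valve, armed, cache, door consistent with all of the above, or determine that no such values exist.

wind: False; hot: True; fan: False; valve: True; armed: False; cache: True; door: False

armed ⊕ cache = F ⊕ T = True ✓
door ⊕ fan = F ⊕ F = False ✓
armed ⊕ door = F ⊕ F = False ✓
door ⊕ valve = F ⊕ T = True ✓
armed ⊕ wind = F ⊕ F = False ✓
fan ⊕ hot = F ⊕ T = True ✓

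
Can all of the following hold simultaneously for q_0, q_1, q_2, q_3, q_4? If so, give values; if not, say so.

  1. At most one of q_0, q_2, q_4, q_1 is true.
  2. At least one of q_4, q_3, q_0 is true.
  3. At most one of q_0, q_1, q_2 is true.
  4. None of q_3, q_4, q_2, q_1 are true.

q_0: True, q_1: False, q_2: False, q_3: False, q_4: False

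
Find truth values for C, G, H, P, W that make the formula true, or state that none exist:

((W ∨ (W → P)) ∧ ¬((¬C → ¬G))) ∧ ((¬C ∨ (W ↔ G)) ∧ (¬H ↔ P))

C: False, G: True, H: False, P: True, W: True

  (W ∨ (W → P)) ∧ ¬((¬C → ¬G)) = True
    W ∨ (W → P) = True
      W → P = True
    ¬((¬C → ¬G)) = True
      ¬C → ¬G = False
        ¬C = True
        ¬G = False
  (¬C ∨ (W ↔ G)) ∧ (¬H ↔ P) = True
    ¬C ∨ (W ↔ G) = True
      ¬C = True
      W ↔ G = True
    ¬H ↔ P = True
      ¬H = True
Both conjuncts True, so the formula holds.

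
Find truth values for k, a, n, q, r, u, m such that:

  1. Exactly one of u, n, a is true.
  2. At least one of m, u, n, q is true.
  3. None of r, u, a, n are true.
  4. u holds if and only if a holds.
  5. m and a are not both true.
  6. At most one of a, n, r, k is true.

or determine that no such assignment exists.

Case a = True:
  Constraint (3) is violated (a=T) — contradiction.
Case a = False:
  (3) forces r = False.
  (3) forces u = False.
  (1) with u=F, a=F forces n = True.
  Constraint (3) is violated (n=T) — contradiction.
Both cases fail — unsatisfiable.

The formula is unsatisfiable.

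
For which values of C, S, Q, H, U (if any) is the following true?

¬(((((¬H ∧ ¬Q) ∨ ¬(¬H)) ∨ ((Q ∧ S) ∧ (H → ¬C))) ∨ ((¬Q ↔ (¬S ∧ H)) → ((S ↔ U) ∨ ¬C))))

C=T, S=F, Q=T, H=F, U=T

  ¬(((((¬H ∧ ¬Q) ∨ ¬(¬H)) ∨ ((Q ∧ S) ∧ (H → ¬C))) ∨ ((¬Q ↔ (¬S ∧ H)) → ((S ↔ U) ∨ ¬C)))) = True
    (((¬H ∧ ¬Q) ∨ ¬(¬H)) ∨ ((Q ∧ S) ∧ (H → ¬C))) ∨ ((¬Q ↔ (¬S ∧ H)) → ((S ↔ U) ∨ ¬C)) = False
      ((¬H ∧ ¬Q) ∨ ¬(¬H)) ∨ ((Q ∧ S) ∧ (H → ¬C)) = False
        (¬H ∧ ¬Q) ∨ ¬(¬H) = False
          ¬H ∧ ¬Q = False
            ¬H = True
            ¬Q = False
          ¬(¬H) = False
            ¬H = True
        (Q ∧ S) ∧ (H → ¬C) = False
          Q ∧ S = False
          H → ¬C = True
            ¬C = False
      (¬Q ↔ (¬S ∧ H)) → ((S ↔ U) ∨ ¬C) = False
        ¬Q ↔ (¬S ∧ H) = True
          ¬Q = False
          ¬S ∧ H = False
            ¬S = True
        (S ↔ U) ∨ ¬C = False
          S ↔ U = False
          ¬C = False
The formula evaluates to True.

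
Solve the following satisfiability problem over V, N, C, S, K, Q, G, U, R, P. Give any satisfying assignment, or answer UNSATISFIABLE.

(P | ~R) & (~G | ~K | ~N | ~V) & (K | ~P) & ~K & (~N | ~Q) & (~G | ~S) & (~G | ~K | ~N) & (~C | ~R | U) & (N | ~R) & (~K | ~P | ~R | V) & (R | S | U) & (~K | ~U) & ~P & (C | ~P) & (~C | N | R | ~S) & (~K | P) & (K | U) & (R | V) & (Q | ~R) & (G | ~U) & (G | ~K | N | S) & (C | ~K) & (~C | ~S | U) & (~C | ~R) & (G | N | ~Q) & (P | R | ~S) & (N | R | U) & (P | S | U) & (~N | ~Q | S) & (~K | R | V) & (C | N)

V = True, N = True, C = True, S = False, K = False, Q = False, G = True, U = True, R = False, P = False

Unit clause (~K) forces K = False.
Unit clause (~P) forces P = False.
In (K | U) only U is left, so U = True.
In (G | ~U) only G is left, so G = True.
In (P | ~R) only ~R is left, so R = False.
In (~G | ~S) only ~S is left, so S = False.
In (R | V) only V is left, so V = True.
Set N = True.
  then (~N | ~Q) forces Q = False.
Set C = True.
All clauses satisfied.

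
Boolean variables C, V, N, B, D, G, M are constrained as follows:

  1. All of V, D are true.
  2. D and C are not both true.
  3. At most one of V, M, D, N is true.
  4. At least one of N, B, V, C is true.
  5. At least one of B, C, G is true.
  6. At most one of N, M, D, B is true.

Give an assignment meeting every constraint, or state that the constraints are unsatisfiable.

Case V = True:
  (1) forces D = True.
  Constraint (3) is violated (V=T, D=T) — contradiction.
Case V = False:
  Constraint (1) is violated (V=F) — contradiction.
Both cases fail — unsatisfiable.

Unsatisfiable — no assignment works.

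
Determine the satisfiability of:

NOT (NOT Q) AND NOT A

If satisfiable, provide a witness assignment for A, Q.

A: False; Q: True

  NOT (NOT Q) = True
    NOT Q = False
  NOT A = True
Both conjuncts True, so the formula holds.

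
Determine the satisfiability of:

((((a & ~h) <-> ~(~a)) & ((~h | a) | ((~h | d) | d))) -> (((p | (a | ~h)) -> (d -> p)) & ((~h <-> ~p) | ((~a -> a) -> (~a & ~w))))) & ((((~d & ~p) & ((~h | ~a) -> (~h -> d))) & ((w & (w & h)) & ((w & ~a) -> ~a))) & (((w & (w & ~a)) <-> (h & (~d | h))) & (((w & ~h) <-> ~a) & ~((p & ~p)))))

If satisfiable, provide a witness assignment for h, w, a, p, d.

Unsatisfiable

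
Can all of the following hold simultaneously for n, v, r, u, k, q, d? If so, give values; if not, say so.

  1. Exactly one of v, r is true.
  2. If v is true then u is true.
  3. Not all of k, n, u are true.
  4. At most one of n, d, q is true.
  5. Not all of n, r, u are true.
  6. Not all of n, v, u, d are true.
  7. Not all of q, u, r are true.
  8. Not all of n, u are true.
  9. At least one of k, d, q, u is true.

n=F, v=T, r=F, u=T, k=T, q=T, d=F

  (1) {v, r}: 1 true — exactly one ✓
  (2) v=T ⇒ u: T ✓
  (3) {k, n, u}: 2/3 true — not all ✓
  (4) {n, d, q}: 1 true — at most one ✓
  (5) {n, r, u}: 1/3 true — not all ✓
  (6) {n, v, u, d}: 2/4 true — not all ✓
  (7) {q, u, r}: 2/3 true — not all ✓
  (8) {n, u}: 1/2 true — not all ✓
  (9) {k, d, q, u}: 3 true — at least one ✓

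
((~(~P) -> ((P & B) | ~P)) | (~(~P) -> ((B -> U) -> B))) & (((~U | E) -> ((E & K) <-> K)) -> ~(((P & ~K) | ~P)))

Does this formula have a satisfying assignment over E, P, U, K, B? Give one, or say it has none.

E=T, P=T, U=T, K=T, B=T

  (~(~P) -> ((P & B) | ~P)) | (~(~P) -> ((B -> U) -> B)) = True
    ~(~P) -> ((P & B) | ~P) = True
      ~(~P) = True
        ~P = False
      (P & B) | ~P = True
        P & B = True
        ~P = False
    ~(~P) -> ((B -> U) -> B) = True
      ~(~P) = True
        ~P = False
      (B -> U) -> B = True
        B -> U = True
  ((~U | E) -> ((E & K) <-> K)) -> ~(((P & ~K) | ~P)) = True
    (~U | E) -> ((E & K) <-> K) = True
      ~U | E = True
        ~U = False
      (E & K) <-> K = True
        E & K = True
    ~(((P & ~K) | ~P)) = True
      (P & ~K) | ~P = False
        P & ~K = False
          ~K = False
        ~P = False
Both conjuncts True, so the formula holds.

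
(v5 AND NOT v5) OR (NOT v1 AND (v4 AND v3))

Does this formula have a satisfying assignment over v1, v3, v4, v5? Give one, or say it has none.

v1 = False, v3 = True, v4 = True, v5 = False

  (v5 AND NOT v5) OR (NOT v1 AND (v4 AND v3)) = True
    v5 AND NOT v5 = False
      NOT v5 = True
    NOT v1 AND (v4 AND v3) = True
      NOT v1 = True
      v4 AND v3 = True
The formula evaluates to True.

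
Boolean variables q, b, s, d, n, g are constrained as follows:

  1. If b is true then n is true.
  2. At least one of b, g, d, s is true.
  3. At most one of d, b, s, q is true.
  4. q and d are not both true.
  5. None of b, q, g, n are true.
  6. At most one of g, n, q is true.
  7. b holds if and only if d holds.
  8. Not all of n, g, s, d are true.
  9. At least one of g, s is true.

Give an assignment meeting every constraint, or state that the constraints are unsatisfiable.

q = False, b = False, s = True, d = False, n = False, g = False

  (1) b=F ⇒ n: vacuous ✓
  (2) {b, g, d, s}: 1 true — at least one ✓
  (3) {d, b, s, q}: 1 true — at most one ✓
  (4) q=F, d=F — not both ✓
  (5) {b, q, g, n}: 0 true — none ✓
  (6) {g, n, q}: 0 true — at most one ✓
  (7) b=F, d=F — same ✓
  (8) {n, g, s, d}: 1/4 true — not all ✓
  (9) {g, s}: 1 true — at least one ✓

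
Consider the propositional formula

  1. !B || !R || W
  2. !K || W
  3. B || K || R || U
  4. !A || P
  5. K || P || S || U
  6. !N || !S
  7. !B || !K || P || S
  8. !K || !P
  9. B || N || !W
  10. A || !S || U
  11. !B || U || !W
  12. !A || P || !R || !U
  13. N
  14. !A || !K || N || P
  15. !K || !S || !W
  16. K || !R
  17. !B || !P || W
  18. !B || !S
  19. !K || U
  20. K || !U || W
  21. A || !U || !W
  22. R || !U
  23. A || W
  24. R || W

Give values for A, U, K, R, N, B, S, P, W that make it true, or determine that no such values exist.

Case P = True:
  (!K || !P) forces K = False.
  (N) forces N = True.
  (!N || !S) forces S = False.
  (K || !R) forces R = False.
  (R || !U) forces U = False.
  (B || K || R || U) forces B = True.
  (!B || U || !W) forces W = False.
  Clause (!B || !P || W) is falsified — contradiction.
Case P = False:
  (!A || P) forces A = False.
  (N) forces N = True.
  (!N || !S) forces S = False.
  (A || W) forces W = True.
  (A || !U || !W) forces U = False.
  (K || P || S || U) forces K = True.
  Clause (!K || U) is falsified — contradiction.
Both cases fail, so the formula is unsatisfiable.

UNSATISFIABLE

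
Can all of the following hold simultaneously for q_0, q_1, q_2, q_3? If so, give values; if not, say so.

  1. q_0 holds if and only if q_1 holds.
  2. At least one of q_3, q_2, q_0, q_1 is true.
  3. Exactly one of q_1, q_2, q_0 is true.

q_0 = False, q_1 = False, q_2 = True, q_3 = False

  (1) q_0=F, q_1=F — same ✓
  (2) {q_3, q_2, q_0, q_1}: 1 true — at least one ✓
  (3) {q_1, q_2, q_0}: 1 true — exactly one ✓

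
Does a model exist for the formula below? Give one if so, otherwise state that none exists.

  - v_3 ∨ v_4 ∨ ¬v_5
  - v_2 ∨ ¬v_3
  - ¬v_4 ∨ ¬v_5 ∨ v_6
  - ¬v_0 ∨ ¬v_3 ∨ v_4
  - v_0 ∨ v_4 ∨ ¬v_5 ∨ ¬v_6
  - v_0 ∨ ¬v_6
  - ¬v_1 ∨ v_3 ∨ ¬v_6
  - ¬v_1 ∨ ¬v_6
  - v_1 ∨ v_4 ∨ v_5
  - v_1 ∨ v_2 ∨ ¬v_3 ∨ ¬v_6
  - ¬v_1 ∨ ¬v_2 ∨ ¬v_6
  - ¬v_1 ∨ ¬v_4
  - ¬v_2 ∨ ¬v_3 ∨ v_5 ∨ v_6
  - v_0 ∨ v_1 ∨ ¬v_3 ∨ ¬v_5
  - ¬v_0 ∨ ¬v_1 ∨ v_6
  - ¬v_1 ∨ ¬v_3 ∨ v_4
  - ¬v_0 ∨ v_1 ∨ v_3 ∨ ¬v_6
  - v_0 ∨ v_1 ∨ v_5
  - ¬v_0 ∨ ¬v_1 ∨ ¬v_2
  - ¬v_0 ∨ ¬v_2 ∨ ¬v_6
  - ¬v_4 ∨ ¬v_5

v_0 = False, v_1 = True, v_2 = True, v_3 = False, v_4 = False, v_5 = False, v_6 = False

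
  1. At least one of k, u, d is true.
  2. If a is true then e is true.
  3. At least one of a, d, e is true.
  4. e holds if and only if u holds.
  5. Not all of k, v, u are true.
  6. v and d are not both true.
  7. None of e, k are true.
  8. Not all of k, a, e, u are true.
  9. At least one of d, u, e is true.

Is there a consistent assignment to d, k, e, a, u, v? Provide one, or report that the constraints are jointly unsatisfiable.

d = True, k = False, e = False, a = False, u = False, v = False

  (1) {k, u, d}: 1 true — at least one ✓
  (2) a=F ⇒ e: vacuous ✓
  (3) {a, d, e}: 1 true — at least one ✓
  (4) e=F, u=F — same ✓
  (5) {k, v, u}: 0/3 true — not all ✓
  (6) v=F, d=T — not both ✓
  (7) {e, k}: 0 true — none ✓
  (8) {k, a, e, u}: 0/4 true — not all ✓
  (9) {d, u, e}: 1 true — at least one ✓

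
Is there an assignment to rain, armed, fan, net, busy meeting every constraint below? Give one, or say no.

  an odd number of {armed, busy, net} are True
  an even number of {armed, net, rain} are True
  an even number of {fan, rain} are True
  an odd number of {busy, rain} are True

rain=F, armed=F, fan=F, net=F, busy=T

{armed, busy, net}: 1 true → odd ✓
{armed, net, rain}: 0 true → even ✓
{fan, rain}: 0 true → even ✓
{busy, rain}: 1 true → odd ✓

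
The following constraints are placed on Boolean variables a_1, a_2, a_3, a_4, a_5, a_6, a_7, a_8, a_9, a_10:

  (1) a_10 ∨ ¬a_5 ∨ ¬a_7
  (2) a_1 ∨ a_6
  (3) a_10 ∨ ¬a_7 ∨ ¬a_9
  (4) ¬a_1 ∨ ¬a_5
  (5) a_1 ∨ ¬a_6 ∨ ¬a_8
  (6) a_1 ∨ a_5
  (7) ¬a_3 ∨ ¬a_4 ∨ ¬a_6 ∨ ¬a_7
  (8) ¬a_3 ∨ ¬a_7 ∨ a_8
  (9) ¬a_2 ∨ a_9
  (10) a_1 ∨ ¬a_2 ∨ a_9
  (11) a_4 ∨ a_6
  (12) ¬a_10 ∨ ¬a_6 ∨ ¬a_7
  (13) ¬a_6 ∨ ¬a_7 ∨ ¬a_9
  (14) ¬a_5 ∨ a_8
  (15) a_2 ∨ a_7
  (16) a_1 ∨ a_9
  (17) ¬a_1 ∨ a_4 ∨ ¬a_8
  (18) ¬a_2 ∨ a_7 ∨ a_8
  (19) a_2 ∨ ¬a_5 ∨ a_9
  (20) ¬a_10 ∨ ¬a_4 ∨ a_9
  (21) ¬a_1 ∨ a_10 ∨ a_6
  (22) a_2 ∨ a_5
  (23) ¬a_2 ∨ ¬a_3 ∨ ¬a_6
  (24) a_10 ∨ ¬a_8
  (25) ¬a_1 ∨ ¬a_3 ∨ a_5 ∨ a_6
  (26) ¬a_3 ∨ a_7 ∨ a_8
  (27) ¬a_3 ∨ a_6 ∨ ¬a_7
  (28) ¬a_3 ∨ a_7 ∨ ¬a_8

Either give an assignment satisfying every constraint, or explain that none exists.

a_1 = True, a_2 = True, a_3 = False, a_4 = True, a_5 = False, a_6 = True, a_7 = False, a_8 = True, a_9 = True, a_10 = True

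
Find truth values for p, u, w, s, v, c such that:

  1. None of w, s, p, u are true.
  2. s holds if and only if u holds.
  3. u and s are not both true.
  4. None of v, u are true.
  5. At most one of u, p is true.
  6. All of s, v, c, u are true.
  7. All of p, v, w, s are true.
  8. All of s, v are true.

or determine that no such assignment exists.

Unsatisfiable — no assignment works.

Case p = True:
  Constraint (1) is violated (p=T) — contradiction.
Case p = False:
  Constraint (7) is violated (p=F) — contradiction.
Both cases fail — unsatisfiable.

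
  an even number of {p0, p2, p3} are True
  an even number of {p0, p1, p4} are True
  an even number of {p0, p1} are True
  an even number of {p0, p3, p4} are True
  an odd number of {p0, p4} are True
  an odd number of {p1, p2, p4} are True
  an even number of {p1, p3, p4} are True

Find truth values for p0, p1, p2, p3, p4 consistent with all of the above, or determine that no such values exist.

p0 = True, p1 = True, p2 = False, p3 = True, p4 = False

{p0, p2, p3}: 2 true → even ✓
{p0, p1, p4}: 2 true → even ✓
{p0, p1}: 2 true → even ✓
{p0, p3, p4}: 2 true → even ✓
{p0, p4}: 1 true → odd ✓
{p1, p2, p4}: 1 true → odd ✓
{p1, p3, p4}: 2 true → even ✓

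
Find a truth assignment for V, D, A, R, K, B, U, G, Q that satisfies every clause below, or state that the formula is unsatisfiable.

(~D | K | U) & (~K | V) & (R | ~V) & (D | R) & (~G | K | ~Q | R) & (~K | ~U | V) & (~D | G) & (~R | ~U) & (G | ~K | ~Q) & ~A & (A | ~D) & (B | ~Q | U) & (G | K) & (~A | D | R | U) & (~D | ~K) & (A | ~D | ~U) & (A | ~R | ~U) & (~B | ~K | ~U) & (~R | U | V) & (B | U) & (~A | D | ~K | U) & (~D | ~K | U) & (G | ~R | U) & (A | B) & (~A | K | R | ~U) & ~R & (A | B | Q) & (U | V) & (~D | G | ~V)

The formula is unsatisfiable.

Case A = True:
  Clause (~A) is falsified — contradiction.
Case A = False:
  (A | ~D) forces D = False.
  (D | R) forces R = True.
  Clause (~R) is falsified — contradiction.
Both cases fail, so the formula is unsatisfiable.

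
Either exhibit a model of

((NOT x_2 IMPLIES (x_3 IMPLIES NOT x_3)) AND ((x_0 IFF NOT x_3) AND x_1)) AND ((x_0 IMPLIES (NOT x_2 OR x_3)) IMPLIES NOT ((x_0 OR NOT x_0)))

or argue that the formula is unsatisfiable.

x_0=T, x_1=T, x_2=T, x_3=F

  (NOT x_2 IMPLIES (x_3 IMPLIES NOT x_3)) AND ((x_0 IFF NOT x_3) AND x_1) = True
    NOT x_2 IMPLIES (x_3 IMPLIES NOT x_3) = True
      NOT x_2 = False
      x_3 IMPLIES NOT x_3 = True
        NOT x_3 = True
    (x_0 IFF NOT x_3) AND x_1 = True
      x_0 IFF NOT x_3 = True
        NOT x_3 = True
  (x_0 IMPLIES (NOT x_2 OR x_3)) IMPLIES NOT ((x_0 OR NOT x_0)) = True
    x_0 IMPLIES (NOT x_2 OR x_3) = False
      NOT x_2 OR x_3 = False
        NOT x_2 = False
    NOT ((x_0 OR NOT x_0)) = False
      x_0 OR NOT x_0 = True
        NOT x_0 = False
Both conjuncts True, so the formula holds.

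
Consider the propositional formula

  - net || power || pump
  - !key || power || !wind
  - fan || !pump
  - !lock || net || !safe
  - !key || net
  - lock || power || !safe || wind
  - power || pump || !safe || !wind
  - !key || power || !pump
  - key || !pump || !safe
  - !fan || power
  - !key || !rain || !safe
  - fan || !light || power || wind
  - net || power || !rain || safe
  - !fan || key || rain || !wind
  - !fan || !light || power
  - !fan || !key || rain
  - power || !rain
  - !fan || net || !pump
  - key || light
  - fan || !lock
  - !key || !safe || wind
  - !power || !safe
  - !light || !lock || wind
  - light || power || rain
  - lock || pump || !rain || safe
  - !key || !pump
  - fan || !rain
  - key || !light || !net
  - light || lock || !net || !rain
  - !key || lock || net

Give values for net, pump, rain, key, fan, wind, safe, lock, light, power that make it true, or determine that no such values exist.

Set net = True.
Set pump = False.
Set rain = False.
Try key = False:
  (key || light) forces light = True.
  clause (key || !light || !net) is falsified — backtrack.
So key = True.
  then (!fan || !key || rain) forces fan = False.
  then (fan || !lock) forces lock = False.
Set wind = True.
  then (!key || power || !wind) forces power = True.
  then (!power || !safe) forces safe = False.
Set light = False.
All clauses satisfied.

net=T, pump=F, rain=F, key=T, fan=F, wind=T, safe=F, lock=F, light=F, power=T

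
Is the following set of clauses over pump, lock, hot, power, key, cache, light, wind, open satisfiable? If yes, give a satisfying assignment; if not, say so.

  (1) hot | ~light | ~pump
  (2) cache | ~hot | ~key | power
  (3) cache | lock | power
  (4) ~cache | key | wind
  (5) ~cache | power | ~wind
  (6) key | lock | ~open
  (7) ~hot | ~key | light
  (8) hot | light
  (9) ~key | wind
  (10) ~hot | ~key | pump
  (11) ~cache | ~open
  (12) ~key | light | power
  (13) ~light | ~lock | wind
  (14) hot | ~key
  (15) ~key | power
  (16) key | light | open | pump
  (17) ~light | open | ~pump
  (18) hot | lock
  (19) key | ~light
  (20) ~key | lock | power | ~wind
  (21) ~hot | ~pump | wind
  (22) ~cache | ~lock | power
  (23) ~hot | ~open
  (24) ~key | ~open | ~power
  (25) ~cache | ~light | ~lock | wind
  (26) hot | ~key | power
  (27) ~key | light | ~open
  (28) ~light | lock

Set pump = True.
Set lock = True.
Try hot = False:
  (hot | ~light | ~pump) forces light = False.
  clause (hot | light) is falsified — backtrack.
So hot = True.
  then (~hot | ~pump | wind) forces wind = True.
  then (~hot | ~open) forces open = False.
  then (~light | open | ~pump) forces light = False.
  then (~hot | ~key | light) forces key = False.
Set power = True.
Set cache = False.
All clauses satisfied.

pump=T, lock=T, hot=T, power=T, key=F, cache=F, light=F, wind=T, open=F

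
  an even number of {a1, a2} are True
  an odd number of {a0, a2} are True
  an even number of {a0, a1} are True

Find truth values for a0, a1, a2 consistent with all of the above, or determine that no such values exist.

Adding constraints 1, 2, 3 mod 2: every variable appears an even number of times on the left, so the left side is 0.
But the right sides sum to 1 (mod 2). 0 ≠ 1 — the system is inconsistent.

No satisfying assignment exists.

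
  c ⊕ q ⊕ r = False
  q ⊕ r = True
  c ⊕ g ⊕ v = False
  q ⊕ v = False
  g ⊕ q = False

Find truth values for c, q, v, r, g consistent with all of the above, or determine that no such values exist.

Adding constraints 1, 2, 3, 4, 5 mod 2: every variable appears an even number of times on the left, so the left side is 0.
But the right sides sum to 1 (mod 2). 0 ≠ 1 — the system is inconsistent.

No satisfying assignment exists.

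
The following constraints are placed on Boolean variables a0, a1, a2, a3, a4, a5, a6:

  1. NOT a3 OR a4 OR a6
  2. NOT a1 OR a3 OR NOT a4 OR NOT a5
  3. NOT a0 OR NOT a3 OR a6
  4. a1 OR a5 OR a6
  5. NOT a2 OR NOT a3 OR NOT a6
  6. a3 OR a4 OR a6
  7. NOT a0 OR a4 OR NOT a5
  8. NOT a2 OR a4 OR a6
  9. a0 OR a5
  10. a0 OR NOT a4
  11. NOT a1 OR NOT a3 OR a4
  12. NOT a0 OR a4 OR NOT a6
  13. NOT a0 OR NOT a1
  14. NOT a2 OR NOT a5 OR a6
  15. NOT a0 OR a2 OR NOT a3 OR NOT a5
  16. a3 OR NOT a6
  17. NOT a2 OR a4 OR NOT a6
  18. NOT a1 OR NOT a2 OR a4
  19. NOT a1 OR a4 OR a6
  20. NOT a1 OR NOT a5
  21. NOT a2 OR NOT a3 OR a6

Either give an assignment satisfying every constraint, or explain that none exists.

a0 = True; a1 = False; a2 = False; a3 = True; a4 = True; a5 = False; a6 = True

Set a0 = True.
  then (NOT a0 OR NOT a1) forces a1 = False.
Set a2 = False.
Set a3 = True.
  then (NOT a0 OR NOT a3 OR a6) forces a6 = True.
  then (NOT a0 OR a4 OR NOT a6) forces a4 = True.
  then (NOT a0 OR a2 OR NOT a3 OR NOT a5) forces a5 = False.
All clauses satisfied.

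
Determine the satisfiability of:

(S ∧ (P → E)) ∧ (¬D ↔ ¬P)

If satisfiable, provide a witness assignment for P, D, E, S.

P = False, D = False, E = True, S = True

  S ∧ (P → E) = True
    P → E = True
  ¬D ↔ ¬P = True
    ¬D = True
    ¬P = True
Both conjuncts True, so the formula holds.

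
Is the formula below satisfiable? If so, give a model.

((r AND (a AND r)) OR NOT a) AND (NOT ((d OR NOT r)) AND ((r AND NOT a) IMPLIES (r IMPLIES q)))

d = False, a = True, q = True, r = True

  (r AND (a AND r)) OR NOT a = True
    r AND (a AND r) = True
      a AND r = True
    NOT a = False
  NOT ((d OR NOT r)) AND ((r AND NOT a) IMPLIES (r IMPLIES q)) = True
    NOT ((d OR NOT r)) = True
      d OR NOT r = False
        NOT r = False
    (r AND NOT a) IMPLIES (r IMPLIES q) = True
      r AND NOT a = False
        NOT a = False
      r IMPLIES q = True
Both conjuncts True, so the formula holds.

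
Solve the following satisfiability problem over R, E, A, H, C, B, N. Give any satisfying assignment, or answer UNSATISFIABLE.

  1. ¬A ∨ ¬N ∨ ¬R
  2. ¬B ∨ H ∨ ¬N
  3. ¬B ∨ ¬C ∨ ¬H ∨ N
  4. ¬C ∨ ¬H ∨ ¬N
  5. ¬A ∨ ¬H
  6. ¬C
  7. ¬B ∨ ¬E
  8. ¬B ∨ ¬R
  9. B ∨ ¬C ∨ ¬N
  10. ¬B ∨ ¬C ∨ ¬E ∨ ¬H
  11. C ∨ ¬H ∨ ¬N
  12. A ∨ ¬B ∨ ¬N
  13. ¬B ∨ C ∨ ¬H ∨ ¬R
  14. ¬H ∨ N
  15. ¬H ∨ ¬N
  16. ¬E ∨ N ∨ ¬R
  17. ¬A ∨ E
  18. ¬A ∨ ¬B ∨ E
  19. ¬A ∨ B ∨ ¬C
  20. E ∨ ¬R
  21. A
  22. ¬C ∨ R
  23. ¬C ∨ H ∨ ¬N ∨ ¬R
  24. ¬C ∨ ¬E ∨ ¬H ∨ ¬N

R=F; E=T; A=T; H=F; C=F; B=F; N=T

Unit clause (¬C) forces C = False.
Unit clause (A) forces A = True.
In (¬A ∨ ¬H) only ¬H is left, so H = False.
In (¬A ∨ E) only E is left, so E = True.
In (¬B ∨ ¬E) only ¬B is left, so B = False.
Try R = True:
  (¬A ∨ ¬N ∨ ¬R) forces N = False.
  clause (¬E ∨ N ∨ ¬R) is falsified — backtrack.
So R = False.
Set N = True.
All clauses satisfied.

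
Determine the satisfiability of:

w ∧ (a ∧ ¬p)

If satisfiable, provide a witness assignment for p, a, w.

p = False, a = True, w = True

  a ∧ ¬p = True
    ¬p = True
Both conjuncts True, so the formula holds.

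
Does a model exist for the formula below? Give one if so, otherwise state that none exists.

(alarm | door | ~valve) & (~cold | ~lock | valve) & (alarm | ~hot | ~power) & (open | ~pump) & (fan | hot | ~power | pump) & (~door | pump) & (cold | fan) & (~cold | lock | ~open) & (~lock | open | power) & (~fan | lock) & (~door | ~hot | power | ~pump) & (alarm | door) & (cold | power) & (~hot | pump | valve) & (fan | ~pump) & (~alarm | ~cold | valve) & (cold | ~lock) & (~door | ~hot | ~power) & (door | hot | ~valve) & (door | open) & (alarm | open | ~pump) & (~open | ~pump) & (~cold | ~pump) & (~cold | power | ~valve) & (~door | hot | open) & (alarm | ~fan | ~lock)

alarm: True; pump: False; cold: True; lock: True; power: True; door: False; valve: True; open: True; fan: False; hot: True

Try alarm = False:
  (alarm | door) forces door = True.
  (~door | pump) forces pump = True.
  (open | ~pump) forces open = True.
  clause (~open | ~pump) is falsified — backtrack.
So alarm = True.
Set pump = False.
  then (~door | pump) forces door = False.
  then (door | open) forces open = True.
Try cold = False:
  (cold | fan) forces fan = True.
  (~fan | lock) forces lock = True.
  clause (cold | ~lock) is falsified — backtrack.
So cold = True.
  then (~cold | lock | ~open) forces lock = True.
  then (~alarm | ~cold | valve) forces valve = True.
  then (door | hot | ~valve) forces hot = True.
  then (~cold | power | ~valve) forces power = True.
Set fan = False.
All clauses satisfied.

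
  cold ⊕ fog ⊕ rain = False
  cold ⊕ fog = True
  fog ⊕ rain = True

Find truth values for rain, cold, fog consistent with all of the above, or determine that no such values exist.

rain=T; cold=T; fog=F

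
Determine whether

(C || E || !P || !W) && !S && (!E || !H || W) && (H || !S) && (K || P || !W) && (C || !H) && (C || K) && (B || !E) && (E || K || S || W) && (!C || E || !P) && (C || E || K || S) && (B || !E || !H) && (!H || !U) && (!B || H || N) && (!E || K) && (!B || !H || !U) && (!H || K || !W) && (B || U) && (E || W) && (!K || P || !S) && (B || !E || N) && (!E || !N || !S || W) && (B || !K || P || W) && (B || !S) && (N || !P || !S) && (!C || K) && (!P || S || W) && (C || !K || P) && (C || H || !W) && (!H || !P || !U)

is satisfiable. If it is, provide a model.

E = True, W = True, K = True, C = True, U = False, S = False, P = True, H = True, N = True, B = True

Unit clause (!S) forces S = False.
Set E = True.
  then (B || !E) forces B = True.
  then (!E || K) forces K = True.
Set W = True.
Try C = False:
  (C || !H) forces H = False.
  clause (C || H || !W) is falsified — backtrack.
So C = True.
Set U = False.
Set P = True.
Set H = True.
Set N = True.
All clauses satisfied.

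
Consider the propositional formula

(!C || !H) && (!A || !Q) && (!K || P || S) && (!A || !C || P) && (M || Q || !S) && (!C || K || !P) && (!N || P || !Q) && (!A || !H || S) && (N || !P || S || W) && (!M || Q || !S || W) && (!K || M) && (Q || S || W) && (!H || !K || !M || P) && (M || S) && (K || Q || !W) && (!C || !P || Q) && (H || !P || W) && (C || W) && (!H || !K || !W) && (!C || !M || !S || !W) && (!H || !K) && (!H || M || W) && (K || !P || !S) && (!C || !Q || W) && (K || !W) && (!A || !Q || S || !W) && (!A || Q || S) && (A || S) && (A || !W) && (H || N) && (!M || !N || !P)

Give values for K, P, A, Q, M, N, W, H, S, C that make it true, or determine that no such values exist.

Set K = True.
  then (!K || M) forces M = True.
  then (!H || !K) forces H = False.
  then (H || N) forces N = True.
  then (!M || !N || !P) forces P = False.
  then (!K || P || S) forces S = True.
  then (!N || P || !Q) forces Q = False.
  then (!M || Q || !S || W) forces W = True.
  then (!C || !M || !S || !W) forces C = False.
  then (A || !W) forces A = True.
All clauses satisfied.

K: True; P: False; A: True; Q: False; M: True; N: True; W: True; H: False; S: True; C: False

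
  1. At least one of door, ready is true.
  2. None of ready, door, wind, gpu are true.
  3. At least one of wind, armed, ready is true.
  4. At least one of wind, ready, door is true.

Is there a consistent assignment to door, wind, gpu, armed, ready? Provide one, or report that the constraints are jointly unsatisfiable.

No satisfying assignment exists.

Case door = True:
  Constraint (2) is violated (door=T) — contradiction.
Case door = False:
  (1) with door=F forces ready = True.
  Constraint (2) is violated (ready=T) — contradiction.
Both cases fail — unsatisfiable.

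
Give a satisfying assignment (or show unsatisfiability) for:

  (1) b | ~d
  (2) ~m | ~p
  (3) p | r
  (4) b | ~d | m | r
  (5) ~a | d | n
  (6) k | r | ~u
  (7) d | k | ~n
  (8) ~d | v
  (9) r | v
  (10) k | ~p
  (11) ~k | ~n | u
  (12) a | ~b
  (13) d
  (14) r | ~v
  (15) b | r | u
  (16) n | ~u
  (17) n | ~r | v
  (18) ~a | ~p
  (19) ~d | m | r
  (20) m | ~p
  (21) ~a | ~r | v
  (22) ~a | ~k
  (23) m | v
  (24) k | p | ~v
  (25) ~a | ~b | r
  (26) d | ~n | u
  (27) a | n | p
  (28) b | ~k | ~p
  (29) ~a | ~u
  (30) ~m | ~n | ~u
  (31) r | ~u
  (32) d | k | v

UNSATISFIABLE

Case d = True:
  (b | ~d) forces b = True.
  (~d | v) forces v = True.
  (a | ~b) forces a = True.
  (r | ~v) forces r = True.
  (~a | ~p) forces p = False.
  (~a | ~k) forces k = False.
  Clause (k | p | ~v) is falsified — contradiction.
Case d = False:
  Clause (d) is falsified — contradiction.
Both cases fail, so the formula is unsatisfiable.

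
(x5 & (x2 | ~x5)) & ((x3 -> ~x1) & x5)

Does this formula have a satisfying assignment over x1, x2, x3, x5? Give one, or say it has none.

x1 = True, x2 = True, x3 = False, x5 = True

  x5 & (x2 | ~x5) = True
    x2 | ~x5 = True
      ~x5 = False
  (x3 -> ~x1) & x5 = True
    x3 -> ~x1 = True
      ~x1 = False
Both conjuncts True, so the formula holds.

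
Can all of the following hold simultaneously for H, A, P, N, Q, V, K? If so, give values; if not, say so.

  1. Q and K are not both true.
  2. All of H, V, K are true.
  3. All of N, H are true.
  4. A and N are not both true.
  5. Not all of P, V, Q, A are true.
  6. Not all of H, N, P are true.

H: True; A: False; P: False; N: True; Q: False; V: True; K: True

  (1) Q=F, K=T — not both ✓
  (2) {H, V, K}: all 3 true ✓
  (3) {N, H}: all 2 true ✓
  (4) A=F, N=T — not both ✓
  (5) {P, V, Q, A}: 1/4 true — not all ✓
  (6) {H, N, P}: 2/3 true — not all ✓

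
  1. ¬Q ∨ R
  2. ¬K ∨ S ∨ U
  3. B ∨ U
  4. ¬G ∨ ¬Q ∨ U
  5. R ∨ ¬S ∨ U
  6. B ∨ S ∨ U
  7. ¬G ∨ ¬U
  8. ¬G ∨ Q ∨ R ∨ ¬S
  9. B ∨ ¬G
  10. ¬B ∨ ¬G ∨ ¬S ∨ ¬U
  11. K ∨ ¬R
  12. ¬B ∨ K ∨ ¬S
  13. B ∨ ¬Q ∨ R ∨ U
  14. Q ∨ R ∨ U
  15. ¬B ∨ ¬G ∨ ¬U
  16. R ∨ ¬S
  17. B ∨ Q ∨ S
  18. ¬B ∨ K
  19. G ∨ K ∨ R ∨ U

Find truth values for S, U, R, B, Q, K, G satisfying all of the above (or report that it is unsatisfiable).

S = True; U = False; R = True; B = True; Q = False; K = True; G = False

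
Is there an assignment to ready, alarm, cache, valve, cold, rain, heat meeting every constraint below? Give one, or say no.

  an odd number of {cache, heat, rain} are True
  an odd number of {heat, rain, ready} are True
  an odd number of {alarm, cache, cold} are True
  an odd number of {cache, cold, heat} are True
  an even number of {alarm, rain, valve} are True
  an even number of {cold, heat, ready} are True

No satisfying assignment exists.

Adding constraints 1, 2, 4, 6 mod 2: every variable appears an even number of times on the left, so the left side is 0.
But the right sides sum to 1 (mod 2). 0 ≠ 1 — the system is inconsistent.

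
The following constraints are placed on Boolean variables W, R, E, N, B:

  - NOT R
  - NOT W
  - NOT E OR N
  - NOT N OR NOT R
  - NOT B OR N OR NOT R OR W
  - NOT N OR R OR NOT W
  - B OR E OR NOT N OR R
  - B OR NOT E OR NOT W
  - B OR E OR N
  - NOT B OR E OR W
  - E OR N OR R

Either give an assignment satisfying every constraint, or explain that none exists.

Unit clause (NOT R) forces R = False.
Unit clause (NOT W) forces W = False.
Try E = False:
  (NOT B OR E OR W) forces B = False.
  (B OR E OR NOT N OR R) forces N = False.
  clause (B OR E OR N) is falsified — backtrack.
So E = True.
  then (NOT E OR N) forces N = True.
Set B = True.
All clauses satisfied.

W = False; R = False; E = True; N = True; B = True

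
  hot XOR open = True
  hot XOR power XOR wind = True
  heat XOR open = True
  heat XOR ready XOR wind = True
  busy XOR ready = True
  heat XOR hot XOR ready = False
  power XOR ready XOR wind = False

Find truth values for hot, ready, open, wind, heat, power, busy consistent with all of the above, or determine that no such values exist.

hot=T, ready=F, open=F, wind=F, heat=T, power=F, busy=T

hot XOR open = T XOR F = True ✓
hot XOR power XOR wind = T XOR F XOR F = True ✓
heat XOR open = T XOR F = True ✓
heat XOR ready XOR wind = T XOR F XOR F = True ✓
busy XOR ready = T XOR F = True ✓
heat XOR hot XOR ready = T XOR T XOR F = False ✓
power XOR ready XOR wind = F XOR F XOR F = False ✓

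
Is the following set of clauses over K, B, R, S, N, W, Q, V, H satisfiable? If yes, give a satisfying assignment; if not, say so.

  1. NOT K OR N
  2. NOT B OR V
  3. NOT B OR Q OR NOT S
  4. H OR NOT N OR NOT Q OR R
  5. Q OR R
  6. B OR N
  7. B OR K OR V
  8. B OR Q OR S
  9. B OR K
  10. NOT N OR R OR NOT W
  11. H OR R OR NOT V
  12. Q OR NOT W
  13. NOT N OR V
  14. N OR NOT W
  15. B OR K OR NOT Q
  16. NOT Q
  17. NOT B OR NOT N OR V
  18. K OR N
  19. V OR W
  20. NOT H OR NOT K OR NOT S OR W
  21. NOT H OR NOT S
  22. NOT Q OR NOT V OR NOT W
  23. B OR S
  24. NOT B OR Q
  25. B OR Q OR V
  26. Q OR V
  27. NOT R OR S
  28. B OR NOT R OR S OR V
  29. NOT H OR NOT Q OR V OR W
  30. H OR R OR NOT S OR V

Unit clause (NOT Q) forces Q = False.
In (NOT B OR Q) only NOT B is left, so B = False.
In (B OR Q OR V) only V is left, so V = True.
In (Q OR R) only R is left, so R = True.
In (B OR N) only N is left, so N = True.
In (B OR Q OR S) only S is left, so S = True.
In (B OR K) only K is left, so K = True.
In (Q OR NOT W) only NOT W is left, so W = False.
In (NOT H OR NOT K OR NOT S OR W) only NOT H is left, so H = False.
All clauses satisfied.

K = True, B = False, R = True, S = True, N = True, W = False, Q = False, V = True, H = False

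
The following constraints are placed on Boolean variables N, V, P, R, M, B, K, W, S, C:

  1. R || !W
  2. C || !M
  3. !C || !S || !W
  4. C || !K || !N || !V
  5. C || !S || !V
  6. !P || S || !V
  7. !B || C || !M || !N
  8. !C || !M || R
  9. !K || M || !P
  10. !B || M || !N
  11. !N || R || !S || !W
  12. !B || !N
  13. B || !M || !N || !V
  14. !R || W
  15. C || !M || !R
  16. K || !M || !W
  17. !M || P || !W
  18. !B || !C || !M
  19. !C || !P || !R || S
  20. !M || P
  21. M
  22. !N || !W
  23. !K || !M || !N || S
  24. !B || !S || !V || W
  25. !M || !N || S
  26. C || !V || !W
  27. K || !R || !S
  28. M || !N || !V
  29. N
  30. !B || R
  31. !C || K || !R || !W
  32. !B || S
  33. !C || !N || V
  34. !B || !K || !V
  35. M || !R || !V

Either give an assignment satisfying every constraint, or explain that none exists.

UNSATISFIABLE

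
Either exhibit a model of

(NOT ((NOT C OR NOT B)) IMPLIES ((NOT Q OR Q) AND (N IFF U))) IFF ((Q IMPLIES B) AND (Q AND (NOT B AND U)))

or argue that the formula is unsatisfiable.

Q = False, C = True, B = True, U = True, N = False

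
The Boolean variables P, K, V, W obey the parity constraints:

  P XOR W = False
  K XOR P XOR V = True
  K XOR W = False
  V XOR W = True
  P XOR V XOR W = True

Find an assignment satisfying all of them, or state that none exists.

P: False; K: False; V: True; W: False

P XOR W = F XOR F = False ✓
K XOR P XOR V = F XOR F XOR T = True ✓
K XOR W = F XOR F = False ✓
V XOR W = T XOR F = True ✓
P XOR V XOR W = F XOR T XOR F = True ✓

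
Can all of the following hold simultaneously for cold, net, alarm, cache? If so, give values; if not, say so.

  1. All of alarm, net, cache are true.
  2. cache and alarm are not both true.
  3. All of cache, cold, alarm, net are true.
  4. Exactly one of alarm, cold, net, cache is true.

Case alarm = True:
  (1) forces net = True.
  Constraint (4) is violated (alarm=T, net=T) — contradiction.
Case alarm = False:
  Constraint (1) is violated (alarm=F) — contradiction.
Both cases fail — unsatisfiable.

UNSATISFIABLE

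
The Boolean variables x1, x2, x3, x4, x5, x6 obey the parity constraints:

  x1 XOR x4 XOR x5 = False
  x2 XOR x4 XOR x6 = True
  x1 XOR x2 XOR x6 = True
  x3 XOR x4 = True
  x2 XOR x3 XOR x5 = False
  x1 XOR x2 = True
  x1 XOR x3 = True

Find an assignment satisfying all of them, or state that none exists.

x1 = True; x2 = False; x3 = False; x4 = True; x5 = False; x6 = False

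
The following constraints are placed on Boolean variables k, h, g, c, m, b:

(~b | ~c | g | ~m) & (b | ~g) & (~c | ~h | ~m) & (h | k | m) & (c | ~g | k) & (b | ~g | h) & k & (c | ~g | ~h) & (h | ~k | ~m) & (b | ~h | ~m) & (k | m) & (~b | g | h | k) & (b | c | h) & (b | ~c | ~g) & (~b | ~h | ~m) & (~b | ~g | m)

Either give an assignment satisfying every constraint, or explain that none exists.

Unit clause (k) forces k = True.
Set h = False.
  then (h | ~k | ~m) forces m = False.
Try g = True:
  (b | ~g) forces b = True.
  clause (~b | ~g | m) is falsified — backtrack.
So g = False.
Set c = True.
Set b = False.
All clauses satisfied.

k = True; h = False; g = False; c = True; m = False; b = False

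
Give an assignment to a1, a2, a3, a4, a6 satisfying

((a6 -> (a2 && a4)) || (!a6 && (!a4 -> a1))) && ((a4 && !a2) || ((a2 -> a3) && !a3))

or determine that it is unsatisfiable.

a1 = True, a2 = False, a3 = True, a4 = True, a6 = False

  (a6 -> (a2 && a4)) || (!a6 && (!a4 -> a1)) = True
    a6 -> (a2 && a4) = True
      a2 && a4 = False
    !a6 && (!a4 -> a1) = True
      !a6 = True
      !a4 -> a1 = True
        !a4 = False
  (a4 && !a2) || ((a2 -> a3) && !a3) = True
    a4 && !a2 = True
      !a2 = True
    (a2 -> a3) && !a3 = False
      a2 -> a3 = True
      !a3 = False
Both conjuncts True, so the formula holds.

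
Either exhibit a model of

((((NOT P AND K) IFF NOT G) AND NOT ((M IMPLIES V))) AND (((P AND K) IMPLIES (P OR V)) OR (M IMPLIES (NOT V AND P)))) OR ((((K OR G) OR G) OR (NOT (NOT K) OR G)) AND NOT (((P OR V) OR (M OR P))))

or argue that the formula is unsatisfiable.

K=T, V=F, P=F, M=T, G=F

  ((((NOT P AND K) IFF NOT G) AND NOT ((M IMPLIES V))) AND (((P AND K) IMPLIES (P OR V)) OR (M IMPLIES (NOT V AND P)))) OR ((((K OR G) OR G) OR (NOT (NOT K) OR G)) AND NOT (((P OR V) OR (M OR P)))) = True
    (((NOT P AND K) IFF NOT G) AND NOT ((M IMPLIES V))) AND (((P AND K) IMPLIES (P OR V)) OR (M IMPLIES (NOT V AND P))) = True
      ((NOT P AND K) IFF NOT G) AND NOT ((M IMPLIES V)) = True
        (NOT P AND K) IFF NOT G = True
          NOT P AND K = True
            NOT P = True
          NOT G = True
        NOT ((M IMPLIES V)) = True
          M IMPLIES V = False
      ((P AND K) IMPLIES (P OR V)) OR (M IMPLIES (NOT V AND P)) = True
        (P AND K) IMPLIES (P OR V) = True
          P AND K = False
          P OR V = False
        M IMPLIES (NOT V AND P) = False
          NOT V AND P = False
            NOT V = True
    (((K OR G) OR G) OR (NOT (NOT K) OR G)) AND NOT (((P OR V) OR (M OR P))) = False
      ((K OR G) OR G) OR (NOT (NOT K) OR G) = True
        (K OR G) OR G = True
          K OR G = True
        NOT (NOT K) OR G = True
          NOT (NOT K) = True
            NOT K = False
      NOT (((P OR V) OR (M OR P))) = False
        (P OR V) OR (M OR P) = True
          P OR V = False
          M OR P = True
The formula evaluates to True.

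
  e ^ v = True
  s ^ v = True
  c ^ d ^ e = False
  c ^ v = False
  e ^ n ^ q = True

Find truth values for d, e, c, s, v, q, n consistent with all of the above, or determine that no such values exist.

d=T; e=T; c=F; s=T; v=F; q=T; n=T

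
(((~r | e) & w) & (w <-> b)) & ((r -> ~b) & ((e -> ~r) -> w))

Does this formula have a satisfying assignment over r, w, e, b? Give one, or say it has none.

r = False; w = True; e = True; b = True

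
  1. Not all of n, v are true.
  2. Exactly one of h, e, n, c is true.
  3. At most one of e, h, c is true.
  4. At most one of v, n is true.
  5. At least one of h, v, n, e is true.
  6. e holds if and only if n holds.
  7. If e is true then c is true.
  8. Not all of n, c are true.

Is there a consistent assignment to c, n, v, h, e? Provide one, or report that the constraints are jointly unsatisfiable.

c = False, n = False, v = True, h = True, e = False

  (1) {n, v}: 1/2 true — not all ✓
  (2) {h, e, n, c}: 1 true — exactly one ✓
  (3) {e, h, c}: 1 true — at most one ✓
  (4) {v, n}: 1 true — at most one ✓
  (5) {h, v, n, e}: 2 true — at least one ✓
  (6) e=F, n=F — same ✓
  (7) e=F ⇒ c: vacuous ✓
  (8) {n, c}: 0/2 true — not all ✓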